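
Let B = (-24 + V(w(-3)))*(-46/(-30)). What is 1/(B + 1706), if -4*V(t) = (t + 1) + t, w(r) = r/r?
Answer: 20/33361 ≈ 0.00059950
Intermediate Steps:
w(r) = 1
V(t) = -1/4 - t/2 (V(t) = -((t + 1) + t)/4 = -((1 + t) + t)/4 = -(1 + 2*t)/4 = -1/4 - t/2)
B = -759/20 (B = (-24 + (-1/4 - 1/2*1))*(-46/(-30)) = (-24 + (-1/4 - 1/2))*(-46*(-1/30)) = (-24 - 3/4)*(23/15) = -99/4*23/15 = -759/20 ≈ -37.950)
1/(B + 1706) = 1/(-759/20 + 1706) = 1/(33361/20) = 20/33361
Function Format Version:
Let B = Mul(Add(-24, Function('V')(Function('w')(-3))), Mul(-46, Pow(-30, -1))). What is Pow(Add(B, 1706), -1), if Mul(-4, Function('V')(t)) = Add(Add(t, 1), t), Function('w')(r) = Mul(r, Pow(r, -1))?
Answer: Rational(20, 33361) ≈ 0.00059950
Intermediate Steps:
Function('w')(r) = 1
Function('V')(t) = Add(Rational(-1, 4), Mul(Rational(-1, 2), t)) (Function('V')(t) = Mul(Rational(-1, 4), Add(Add(t, 1), t)) = Mul(Rational(-1, 4), Add(Add(1, t), t)) = Mul(Rational(-1, 4), Add(1, Mul(2, t))) = Add(Rational(-1, 4), Mul(Rational(-1, 2), t)))
B = Rational(-759, 20) (B = Mul(Add(-24, Add(Rational(-1, 4), Mul(Rational(-1, 2), 1))), Mul(-46, Pow(-30, -1))) = Mul(Add(-24, Add(Rational(-1, 4), Rational(-1, 2))), Mul(-46, Rational(-1, 30))) = Mul(Add(-24, Rational(-3, 4)), Rational(23, 15)) = Mul(Rational(-99, 4), Rational(23, 15)) = Rational(-759, 20) ≈ -37.950)
Pow(Add(B, 1706), -1) = Pow(Add(Rational(-759, 20), 1706), -1) = Pow(Rational(33361, 20), -1) = Rational(20, 33361)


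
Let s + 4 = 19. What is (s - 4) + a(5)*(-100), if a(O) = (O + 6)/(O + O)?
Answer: -99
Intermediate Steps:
a(O) = (6 + O)/(2*O) (a(O) = (6 + O)/((2*O)) = (6 + O)*(1/(2*O)) = (6 + O)/(2*O))
s = 15 (s = -4 + 19 = 15)
(s - 4) + a(5)*(-100) = (15 - 4) + ((1/2)*(6 + 5)/5)*(-100) = 11 + ((1/2)*(1/5)*11)*(-100) = 11 + (11/10)*(-100) = 11 - 110 = -99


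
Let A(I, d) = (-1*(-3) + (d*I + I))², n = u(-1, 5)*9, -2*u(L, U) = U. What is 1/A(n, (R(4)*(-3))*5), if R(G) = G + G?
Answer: 4/28740321 ≈ 1.3918e-7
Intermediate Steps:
R(G) = 2*G
u(L, U) = -U/2
n = -45/2 (n = -½*5*9 = -5/2*9 = -45/2 ≈ -22.500)
A(I, d) = (3 + I + I*d)² (A(I, d) = (3 + (I*d + I))² = (3 + (I + I*d))² = (3 + I + I*d)²)
1/A(n, (R(4)*(-3))*5) = 1/((3 - 45/2 - 45*(2*4)*(-3)*5/2)²) = 1/((3 - 45/2 - 45*8*(-3)*5/2)²) = 1/((3 - 45/2 - (-540)*5)²) = 1/((3 - 45/2 - 45/2*(-120))²) = 1/((3 - 45/2 + 2700)²) = 1/((5361/2)²) = 1/(28740321/4) = 4/28740321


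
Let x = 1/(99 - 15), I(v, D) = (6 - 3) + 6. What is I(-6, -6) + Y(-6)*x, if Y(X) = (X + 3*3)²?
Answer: 255/28 ≈ 9.1071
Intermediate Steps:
I(v, D) = 9 (I(v, D) = 3 + 6 = 9)
Y(X) = (9 + X)² (Y(X) = (X + 9)² = (9 + X)²)
x = 1/84 ≈ 0.011905
I(-6, -6) + Y(-6)*x = 9 + (9 - 6)²*(1/84) = 9 + 3²*(1/84) = 9 + 9*(1/84) = 9 + 3/28 = 255/28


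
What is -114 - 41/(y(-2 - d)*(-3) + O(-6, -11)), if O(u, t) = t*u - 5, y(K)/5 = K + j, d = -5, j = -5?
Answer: -10415/91 ≈ -114.45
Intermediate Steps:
y(K) = -25 + 5*K (y(K) = 5*(K - 5) = 5*(-5 + K) = -25 + 5*K)
O(u, t) = -5 + t*u
-114 - 41/(y(-2 - d)*(-3) + O(-6, -11)) = -114 - 41/((-25 + 5*(-2 - 1*(-5)))*(-3) + (-5 - 11*(-6))) = -114 - 41/((-25 + 5*(-2 + 5))*(-3) + (-5 + 66)) = -114 - 41/((-25 + 5*3)*(-3) + 61) = -114 - 41/((-25 + 15)*(-3) + 61) = -114 - 41/(-10*(-3) + 61) = -114 - 41/(30 + 61) = -114 - 41/91 = -10415/91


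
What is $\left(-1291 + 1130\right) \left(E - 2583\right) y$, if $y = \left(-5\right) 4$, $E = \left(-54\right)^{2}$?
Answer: $1072260$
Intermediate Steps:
$E = 2916$
$y = -20$
$\left(-1291 + 1130\right) \left(E - 2583\right) y = \left(-1291 + 1130\right) \left(2916 - 2583\right) \left(-20\right) = \left(-161\right) 333 \left(-20\right) = \left(-53613\right) \left(-20\right) = 1072260$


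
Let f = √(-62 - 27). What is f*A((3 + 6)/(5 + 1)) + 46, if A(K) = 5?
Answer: 46 + 5*I*√89 ≈ 46.0 + 47.17*I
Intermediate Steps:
f = I*√89 (f = √(-89) = I*√89 ≈ 9.434*I)
f*A((3 + 6)/(5 + 1)) + 46 = (I*√89)*5 + 46 = 5*I*√89 + 46 = 46 + 5*I*√89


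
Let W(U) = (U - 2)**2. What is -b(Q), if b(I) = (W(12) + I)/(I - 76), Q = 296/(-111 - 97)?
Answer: 233/183 ≈ 1.2732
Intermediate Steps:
Q = -37/26 (Q = 296/(-208) = 296*(-1/208) = -37/26 ≈ -1.4231)
W(U) = (-2 + U)**2
b(I) = (100 + I)/(-76 + I) (b(I) = ((-2 + 12)**2 + I)/(I - 76) = (10**2 + I)/(-76 + I) = (100 + I)/(-76 + I))
-b(Q) = -(100 - 37/26)/(-76 - 37/26) = -2563/((-2013/26)*26) = -(-26)*2563/(2013*26) = -1*(-233/183) = 233/183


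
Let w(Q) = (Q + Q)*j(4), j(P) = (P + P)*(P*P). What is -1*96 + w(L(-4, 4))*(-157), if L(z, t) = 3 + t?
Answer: -281440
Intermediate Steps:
j(P) = 2*P³ (j(P) = (2*P)*P² = 2*P³)
w(Q) = 256*Q (w(Q) = (Q + Q)*(2*4³) = (2*Q)*(2*64) = (2*Q)*128 = 256*Q)
-1*96 + w(L(-4, 4))*(-157) = -1*96 + (256*(3 + 4))*(-157) = -96 + (256*7)*(-157) = -96 + 1792*(-157) = -96 - 281344 = -281440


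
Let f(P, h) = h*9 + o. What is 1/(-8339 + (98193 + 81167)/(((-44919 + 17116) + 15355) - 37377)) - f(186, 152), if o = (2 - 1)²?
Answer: -113810465548/83134007 ≈ -1369.0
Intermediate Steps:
o = 1 (o = 1² = 1)
f(P, h) = 1 + 9*h (f(P, h) = h*9 + 1 = 9*h + 1 = 1 + 9*h)
1/(-8339 + (98193 + 81167)/(((-44919 + 17116) + 15355) - 37377)) - f(186, 152) = 1/(-8339 + (98193 + 81167)/(((-44919 + 17116) + 15355) - 37377)) - (1 + 9*152) = 1/(-8339 + 179360/((-27803 + 15355) - 37377)) - (1 + 1368) = 1/(-8339 + 179360/(-12448 - 37377)) - 1*1369 = 1/(-8339 + 179360/(-49825)) - 1369 = 1/(-8339 + 179360*(-1/49825)) - 1369 = 1/(-8339 - 35872/9965) - 1369 = 1/(-83134007/9965) - 1369 = -9965/83134007 - 1369 = -113810465548/83134007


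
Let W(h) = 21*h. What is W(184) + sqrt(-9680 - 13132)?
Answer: 3864 + 2*I*sqrt(5703) ≈ 3864.0 + 151.04*I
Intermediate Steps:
W(184) + sqrt(-9680 - 13132) = 21*184 + sqrt(-9680 - 13132) = 3864 + sqrt(-22812) = 3864 + 2*I*sqrt(5703)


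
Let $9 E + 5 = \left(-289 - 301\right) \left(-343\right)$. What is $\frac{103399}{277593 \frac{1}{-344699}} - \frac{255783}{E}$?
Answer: $- \frac{267156949454768}{2080559535} \approx -1.2841 \cdot 10^{5}$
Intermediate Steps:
$E = 22485$ ($E = - \frac{5}{9} + \frac{\left(-289 - 301\right) \left(-343\right)}{9} = - \frac{5}{9} + \frac{\left(-590\right) \left(-343\right)}{9} = - \frac{5}{9} + \frac{1}{9} \cdot 202370 = - \frac{5}{9} + \frac{202370}{9} = 22485$)
$\frac{103399}{277593 \frac{1}{-344699}} - \frac{255783}{E} = \frac{103399}{277593 \frac{1}{-344699}} - \frac{255783}{22485} = \frac{103399}{277593 \left(- \frac{1}{344699}\right)} - \frac{85261}{7495} = \frac{103399}{- \frac{277593}{344699}} - \frac{85261}{7495} = 103399 \left(- \frac{344699}{277593}\right) - \frac{85261}{7495} = - \frac{35641531901}{277593} - \frac{85261}{7495} = - \frac{267156949454768}{2080559535}$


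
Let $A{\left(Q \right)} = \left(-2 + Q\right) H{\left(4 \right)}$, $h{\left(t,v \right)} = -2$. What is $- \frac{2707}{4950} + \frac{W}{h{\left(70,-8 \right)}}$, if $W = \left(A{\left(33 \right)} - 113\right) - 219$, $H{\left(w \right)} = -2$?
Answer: $\frac{972443}{4950} \approx 196.45$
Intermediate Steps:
$A{\left(Q \right)} = 4 - 2 Q$ ($A{\left(Q \right)} = \left(-2 + Q\right) \left(-2\right) = 4 - 2 Q$)
$W = -394$ ($W = \left(\left(4 - 66\right) - 113\right) - 219 = \left(-62 - 113\right) - 219 = -175 - 219 = -394$)
$- \frac{2707}{4950} + \frac{W}{h{\left(70,-8 \right)}} = - \frac{2707}{4950} - \frac{394}{-2} = \left(-2707\right) \frac{1}{4950} - -197 = - \frac{2707}{4950} + 197 = \frac{972443}{4950}$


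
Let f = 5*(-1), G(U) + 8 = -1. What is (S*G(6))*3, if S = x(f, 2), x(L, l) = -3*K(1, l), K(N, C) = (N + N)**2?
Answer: 324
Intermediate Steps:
K(N, C) = 4*N**2 (K(N, C) = (2*N)**2 = 4*N**2)
G(U) = -9 (G(U) = -8 - 1 = -9)
f = -5
x(L, l) = -12 (x(L, l) = -12*1**2 = -12)
S = -12
(S*G(6))*3 = -12*(-9)*3 = 108*3 = 324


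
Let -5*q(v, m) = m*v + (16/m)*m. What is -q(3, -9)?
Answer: -11/5 ≈ -2.2000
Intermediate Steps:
q(v, m) = -16/5 - m*v/5 (q(v, m) = -(m*v + (16/m)*m)/5 = -(m*v + 16)/5 = -(16 + m*v)/5 = -16/5 - m*v/5)
-q(3, -9) = -(-16/5 - ⅕*(-9)*3) = -(-16/5 + 27/5) = -1*11/5 = -11/5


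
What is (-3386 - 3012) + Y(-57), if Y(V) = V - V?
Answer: -6398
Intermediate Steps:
Y(V) = 0
(-3386 - 3012) + Y(-57) = (-3386 - 3012) + 0 = -6398 + 0 = -6398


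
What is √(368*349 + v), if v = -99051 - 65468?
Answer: I*√36087 ≈ 189.97*I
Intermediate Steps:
v = -164519
√(368*349 + v) = √(368*349 - 164519) = √(128432 - 164519) = √(-36087) = I*√36087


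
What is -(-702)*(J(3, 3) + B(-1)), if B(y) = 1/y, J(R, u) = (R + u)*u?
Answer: 11934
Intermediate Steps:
J(R, u) = u*(R + u)
-(-702)*(J(3, 3) + B(-1)) = -(-702)*(3*(3 + 3) + 1/(-1)) = -(-702)*(3*6 - 1) = -(-702)*(18 - 1) = -(-702)*17 = -234*(-51) = 11934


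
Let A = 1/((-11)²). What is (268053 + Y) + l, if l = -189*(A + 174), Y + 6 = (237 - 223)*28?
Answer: 28501724/121 ≈ 2.3555e+5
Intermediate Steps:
Y = 386 (Y = -6 + (237 - 223)*28 = -6 + 14*28 = -6 + 392 = 386)
A = 1/121 ≈ 0.0082645
l = -3979395/121 (l = -189*(1/121 + 174) = -189*21055/121 = -3979395/121 ≈ -32888.)
(268053 + Y) + l = (268053 + 386) - 3979395/121 = 268439 - 3979395/121 = 28501724/121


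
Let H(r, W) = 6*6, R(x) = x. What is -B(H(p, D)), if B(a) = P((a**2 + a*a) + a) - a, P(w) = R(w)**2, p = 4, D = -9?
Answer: -6906348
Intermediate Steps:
H(r, W) = 36
P(w) = w**2
B(a) = (a + 2*a**2)**2 - a (B(a) = ((a**2 + a*a) + a)**2 - a = ((a**2 + a**2) + a)**2 - a = (2*a**2 + a)**2 - a = (a + 2*a**2)**2 - a)
-B(H(p, D)) = -36*(-1 + 36*(1 + 2*36)**2) = -36*(-1 + 36*(1 + 72)**2) = -36*(-1 + 36*73**2) = -36*(-1 + 36*5329) = -36*(-1 + 191844) = -36*191843 = -1*6906348 = -6906348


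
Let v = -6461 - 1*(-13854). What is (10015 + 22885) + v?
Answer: 40293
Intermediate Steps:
v = 7393 (v = -6461 + 13854 = 7393)
(10015 + 22885) + v = (10015 + 22885) + 7393 = 32900 + 7393 = 40293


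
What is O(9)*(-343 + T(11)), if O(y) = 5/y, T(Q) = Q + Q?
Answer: -535/3 ≈ -178.33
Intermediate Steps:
T(Q) = 2*Q
O(9)*(-343 + T(11)) = (5/9)*(-343 + 2*11) = (5*(1/9))*(-343 + 22) = (5/9)*(-321) = -535/3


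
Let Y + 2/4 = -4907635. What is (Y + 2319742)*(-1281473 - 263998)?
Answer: 7999028710677/2 ≈ 3.9995e+12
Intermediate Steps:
Y = -9815271/2 (Y = -1/2 - 4907635 = -9815271/2 ≈ -4.9076e+6)
(Y + 2319742)*(-1281473 - 263998) = (-9815271/2 + 2319742)*(-1281473 - 263998) = -5175787/2*(-1545471) = 7999028710677/2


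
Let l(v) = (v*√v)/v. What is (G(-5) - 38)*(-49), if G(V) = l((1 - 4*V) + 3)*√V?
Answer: 1862 - 98*I*√30 ≈ 1862.0 - 536.77*I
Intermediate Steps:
l(v) = √v (l(v) = v^(3/2)/v = √v)
G(V) = √V*√(4 - 4*V) (G(V) = √((1 - 4*V) + 3)*√V = √(4 - 4*V)*√V = √V*√(4 - 4*V))
(G(-5) - 38)*(-49) = (2*√(-5)*√(1 - 1*(-5)) - 38)*(-49) = (2*(I*√5)*√(1 + 5) - 38)*(-49) = (2*(I*√5)*√6 - 38)*(-49) = (2*I*√30 - 38)*(-49) = (-38 + 2*I*√30)*(-49) = 1862 - 98*I*√30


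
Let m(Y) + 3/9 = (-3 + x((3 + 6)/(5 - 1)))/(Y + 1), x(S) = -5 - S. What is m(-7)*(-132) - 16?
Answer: -395/2 ≈ -197.50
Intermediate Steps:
m(Y) = -⅓ - 41/(4*(1 + Y)) (m(Y) = -⅓ + (-3 + (-5 - (3 + 6)/(5 - 1)))/(Y + 1) = -⅓ + (-3 + (-5 - 9/4))/(1 + Y) = -⅓ + (-3 - 29/4)/(1 + Y) = -⅓ - 41/(4*(1 + Y)))
m(-7)*(-132) - 16 = ((-127 - 4*(-7))/(12*(1 - 7)))*(-132) - 16 = ((1/12)*(-127 + 28)/(-6))*(-132) - 16 = ((1/12)*(-⅙)*(-99))*(-132) - 16 = (11/8)*(-132) - 16 = -363/2 - 16 = -395/2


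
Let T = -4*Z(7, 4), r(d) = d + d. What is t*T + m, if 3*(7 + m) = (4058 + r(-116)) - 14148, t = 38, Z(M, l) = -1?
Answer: -9887/3 ≈ -3295.7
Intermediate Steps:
r(d) = 2*d
T = 4 (T = -4*(-1) = 4)
m = -10343/3 (m = -7 + ((4058 + 2*(-116)) - 14148)/3 = -7 + ((4058 - 232) - 14148)/3 = -7 + (3826 - 14148)/3 = -7 + (⅓)*(-10322) = -7 - 10322/3 = -10343/3 ≈ -3447.7)
t*T + m = 38*4 - 10343/3 = 152 - 10343/3 = -9887/3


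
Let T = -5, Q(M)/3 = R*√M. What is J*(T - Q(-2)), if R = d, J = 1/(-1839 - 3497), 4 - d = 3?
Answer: 5/5336 + 3*I*√2/5336 ≈ 0.00093703 + 0.0007951*I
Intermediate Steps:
d = 1 (d = 4 - 1*3 = 4 - 3 = 1)
J = -1/5336 (J = 1/(-5336) = -1/5336 ≈ -0.00018741)
R = 1
Q(M) = 3*√M (Q(M) = 3*(1*√M) = 3*√M)
J*(T - Q(-2)) = -(-5 - 3*√(-2))/5336 = -(-5 - 3*I*√2)/5336 = 5/5336 + 3*I*√2/5336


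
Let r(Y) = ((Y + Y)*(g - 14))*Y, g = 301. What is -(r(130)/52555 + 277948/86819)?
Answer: -171360789708/912554509 ≈ -187.78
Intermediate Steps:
r(Y) = 574*Y² (r(Y) = ((Y + Y)*(301 - 14))*Y = ((2*Y)*287)*Y = (574*Y)*Y = 574*Y²)
-(r(130)/52555 + 277948/86819) = -((574*130²)/52555 + 277948/86819) = -((574*16900)*(1/52555) + 277948*(1/86819)) = -(9700600*(1/52555) + 277948/86819) = -(1940120/10511 + 277948/86819) = -1*171360789708/912554509 = -171360789708/912554509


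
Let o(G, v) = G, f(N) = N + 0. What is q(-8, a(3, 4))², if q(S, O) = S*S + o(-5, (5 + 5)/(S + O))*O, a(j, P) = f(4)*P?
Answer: 256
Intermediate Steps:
f(N) = N
a(j, P) = 4*P
q(S, O) = S² - 5*O (q(S, O) = S*S - 5*O = S² - 5*O)
q(-8, a(3, 4))² = ((-8)² - 20*4)² = (64 - 5*16)² = (64 - 80)² = (-16)² = 256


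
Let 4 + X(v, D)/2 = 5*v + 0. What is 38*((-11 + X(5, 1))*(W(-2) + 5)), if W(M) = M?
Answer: 3534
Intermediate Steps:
X(v, D) = -8 + 10*v (X(v, D) = -8 + 2*(5*v + 0) = -8 + 2*(5*v) = -8 + 10*v)
38*((-11 + X(5, 1))*(W(-2) + 5)) = 38*((-11 + (-8 + 10*5))*(-2 + 5)) = 38*((-11 + (-8 + 50))*3) = 38*((-11 + 42)*3) = 38*(31*3) = 38*93 = 3534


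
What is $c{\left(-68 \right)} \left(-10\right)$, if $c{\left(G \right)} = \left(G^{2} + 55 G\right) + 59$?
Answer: $-9430$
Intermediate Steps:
$c{\left(G \right)} = 59 + G^{2} + 55 G$
$c{\left(-68 \right)} \left(-10\right) = \left(59 + \left(-68\right)^{2} + 55 \left(-68\right)\right) \left(-10\right) = \left(59 + 4624 - 3740\right) \left(-10\right) = 943 \left(-10\right) = -9430$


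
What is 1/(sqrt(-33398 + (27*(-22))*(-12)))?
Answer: -I*sqrt(26270)/26270 ≈ -0.0061698*I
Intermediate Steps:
1/(sqrt(-33398 + (27*(-22))*(-12))) = 1/(sqrt(-33398 - 594*(-12))) = 1/(sqrt(-33398 + 7128)) = 1/(sqrt(-26270)) = 1/(I*sqrt(26270)) = -I*sqrt(26270)/26270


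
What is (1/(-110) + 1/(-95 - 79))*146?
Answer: -10366/4785 ≈ -2.1664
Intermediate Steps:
(1/(-110) + 1/(-95 - 79))*146 = (-1/110 + 1/(-174))*146 = (-1/110 - 1/174)*146 = -71/4785*146 = -10366/4785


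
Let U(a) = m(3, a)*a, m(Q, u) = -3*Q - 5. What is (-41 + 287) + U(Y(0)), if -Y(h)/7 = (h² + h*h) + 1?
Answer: 344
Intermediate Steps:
Y(h) = -7 - 14*h² (Y(h) = -7*((h² + h*h) + 1) = -7*((h² + h²) + 1) = -7*(2*h² + 1) = -7*(1 + 2*h²) = -7 - 14*h²)
m(Q, u) = -5 - 3*Q
U(a) = -14*a (U(a) = (-5 - 3*3)*a = (-5 - 9)*a = -14*a)
(-41 + 287) + U(Y(0)) = (-41 + 287) - 14*(-7 - 14*0²) = 246 - 14*(-7 - 14*0) = 246 - 14*(-7 + 0) = 246 - 14*(-7) = 246 + 98 = 344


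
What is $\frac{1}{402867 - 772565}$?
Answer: $- \frac{1}{369698} \approx -2.7049 \cdot 10^{-6}$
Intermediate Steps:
$\frac{1}{402867 - 772565} = \frac{1}{-369698} = - \frac{1}{369698}$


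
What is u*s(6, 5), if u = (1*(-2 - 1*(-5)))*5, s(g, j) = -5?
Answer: -75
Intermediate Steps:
u = 15 (u = (1*(-2 + 5))*5 = (1*3)*5 = 3*5 = 15)
u*s(6, 5) = 15*(-5) = -75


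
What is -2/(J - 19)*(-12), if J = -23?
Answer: -4/7 ≈ -0.57143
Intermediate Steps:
-2/(J - 19)*(-12) = -2/(-23 - 19)*(-12) = -2/(-42)*(-12) = -2*(-1/42)*(-12) = (1/21)*(-12) = -4/7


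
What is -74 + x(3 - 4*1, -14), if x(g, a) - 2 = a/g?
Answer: -58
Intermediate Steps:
x(g, a) = 2 + a/g
-74 + x(3 - 4*1, -14) = -74 + (2 - 14/(3 - 4*1)) = -74 + (2 - 14/(3 - 4)) = -74 + (2 - 14/(-1)) = -74 + (2 - 14*(-1)) = -74 + (2 + 14) = -74 + 16 = -58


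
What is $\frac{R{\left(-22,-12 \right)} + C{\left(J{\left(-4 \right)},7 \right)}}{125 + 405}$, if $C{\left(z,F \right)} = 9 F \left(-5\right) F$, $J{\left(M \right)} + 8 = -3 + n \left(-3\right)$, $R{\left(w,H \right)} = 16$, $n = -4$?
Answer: $- \frac{2189}{530} \approx -4.1302$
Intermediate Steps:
$J{\left(M \right)} = 1$ ($J{\left(M \right)} = -8 - -9 = -8 + \left(-3 + 12\right) = -8 + 9 = 1$)
$C{\left(z,F \right)} = - 45 F^{2}$ ($C{\left(z,F \right)} = 9 - 5 F F = 9 \left(- 5 F^{2}\right) = - 45 F^{2}$)
$\frac{R{\left(-22,-12 \right)} + C{\left(J{\left(-4 \right)},7 \right)}}{125 + 405} = \frac{16 - 45 \cdot 7^{2}}{125 + 405} = \frac{16 - 2205}{530} = \left(16 - 2205\right) \frac{1}{530} = \left(-2189\right) \frac{1}{530} = - \frac{2189}{530}$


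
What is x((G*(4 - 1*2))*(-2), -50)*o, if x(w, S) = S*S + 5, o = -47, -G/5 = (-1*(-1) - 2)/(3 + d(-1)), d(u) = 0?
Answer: -117735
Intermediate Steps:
G = 5/3 (G = -5*(-1*(-1) - 2)/(3 + 0) = -5*(1 - 2)/3 = -(-5)/3 = -5*(-⅓) = 5/3 ≈ 1.6667)
x(w, S) = 5 + S² (x(w, S) = S² + 5 = 5 + S²)
x((G*(4 - 1*2))*(-2), -50)*o = (5 + (-50)²)*(-47) = (5 + 2500)*(-47) = 2505*(-47) = -117735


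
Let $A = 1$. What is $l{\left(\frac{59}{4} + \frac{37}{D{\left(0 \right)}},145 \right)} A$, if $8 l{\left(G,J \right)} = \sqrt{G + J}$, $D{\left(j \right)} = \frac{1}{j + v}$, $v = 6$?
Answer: $\frac{\sqrt{1527}}{16} \approx 2.4423$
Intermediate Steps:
$D{\left(j \right)} = \frac{1}{6 + j}$ ($D{\left(j \right)} = \frac{1}{j + 6} = \frac{1}{6 + j}$)
$l{\left(G,J \right)} = \frac{\sqrt{G + J}}{8}$
$l{\left(\frac{59}{4} + \frac{37}{D{\left(0 \right)}},145 \right)} A = \frac{\sqrt{\left(\frac{59}{4} + \frac{37}{\frac{1}{6 + 0}}\right) + 145}}{8} \cdot 1 = \frac{\sqrt{\left(59 \cdot \frac{1}{4} + \frac{37}{\frac{1}{6}}\right) + 145}}{8} \cdot 1 = \frac{\sqrt{\left(\frac{59}{4} + 37 \frac{1}{\frac{1}{6}}\right) + 145}}{8} \cdot 1 = \frac{\sqrt{\left(\frac{59}{4} + 37 \cdot 6\right) + 145}}{8} \cdot 1 = \frac{\sqrt{\left(\frac{59}{4} + 222\right) + 145}}{8} \cdot 1 = \frac{\sqrt{\frac{947}{4} + 145}}{8} \cdot 1 = \frac{\sqrt{\frac{1527}{4}}}{8} \cdot 1 = \frac{\frac{1}{2} \sqrt{1527}}{8} \cdot 1 = \frac{\sqrt{1527}}{16} \cdot 1 = \frac{\sqrt{1527}}{16}$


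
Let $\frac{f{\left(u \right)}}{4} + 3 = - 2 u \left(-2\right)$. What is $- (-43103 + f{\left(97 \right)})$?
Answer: $41563$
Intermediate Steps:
$f{\left(u \right)} = -12 + 16 u$ ($f{\left(u \right)} = -12 + 4 - 2 u \left(-2\right) = -12 + 4 \cdot 4 u = -12 + 16 u$)
$- (-43103 + f{\left(97 \right)}) = - (-43103 + \left(-12 + 16 \cdot 97\right)) = - (-43103 + \left(-12 + 1552\right)) = - (-43103 + 1540) = \left(-1\right) \left(-41563\right) = 41563$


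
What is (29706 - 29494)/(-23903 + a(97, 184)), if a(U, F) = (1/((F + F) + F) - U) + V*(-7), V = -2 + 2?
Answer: -117024/13247999 ≈ -0.0088333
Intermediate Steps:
V = 0
a(U, F) = -U + 1/(3*F) (a(U, F) = (1/((F + F) + F) - U) + 0*(-7) = (1/(2*F + F) - U) + 0 = (1/(3*F) - U) + 0 = (-U + 1/(3*F)) + 0 = -U + 1/(3*F))
(29706 - 29494)/(-23903 + a(97, 184)) = (29706 - 29494)/(-23903 + (-1*97 + (⅓)/184)) = 212/(-23903 + (-97 + (⅓)*(1/184))) = 212/(-23903 + (-97 + 1/552)) = 212/(-23903 - 53543/552) = 212/(-13247999/552) = 212*(-552/13247999) = -117024/13247999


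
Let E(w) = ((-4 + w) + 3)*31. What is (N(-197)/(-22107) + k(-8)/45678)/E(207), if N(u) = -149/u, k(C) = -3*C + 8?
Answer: 22092751/211729212102822 ≈ 1.0434e-7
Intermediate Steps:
k(C) = 8 - 3*C
E(w) = -31 + 31*w (E(w) = (-1 + w)*31 = -31 + 31*w)
(N(-197)/(-22107) + k(-8)/45678)/E(207) = (-149/(-197)/(-22107) + (8 - 3*(-8))/45678)/(-31 + 31*207) = (-149*(-1/197)*(-1/22107) + (8 + 24)*(1/45678))/(-31 + 6417) = ((149/197)*(-1/22107) + 32*(1/45678))/6386 = (-149/4355079 + 16/22839)*(1/6386) = (22092751/33155216427)*(1/6386) = 22092751/211729212102822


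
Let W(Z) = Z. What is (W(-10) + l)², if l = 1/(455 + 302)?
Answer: 57289761/573049 ≈ 99.974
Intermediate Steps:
l = 1/757 ≈ 0.0013210
(W(-10) + l)² = (-10 + 1/757)² = (-7569/757)² = 57289761/573049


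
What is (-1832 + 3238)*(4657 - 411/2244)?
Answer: 2448759197/374 ≈ 6.5475e+6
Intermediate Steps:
(-1832 + 3238)*(4657 - 411/2244) = 1406*(4657 - 411*1/2244) = 1406*(4657 - 137/748) = 1406*(3483299/748) = 2448759197/374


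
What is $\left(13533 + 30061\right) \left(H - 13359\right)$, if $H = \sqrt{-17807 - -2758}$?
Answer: $-582372246 + 43594 i \sqrt{15049} \approx -5.8237 \cdot 10^{8} + 5.3479 \cdot 10^{6} i$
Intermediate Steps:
$H = i \sqrt{15049}$ ($H = \sqrt{-17807 + 2758} = \sqrt{-15049} = i \sqrt{15049} \approx 122.67 i$)
$\left(13533 + 30061\right) \left(H - 13359\right) = \left(13533 + 30061\right) \left(i \sqrt{15049} - 13359\right) = 43594 \left(-13359 + i \sqrt{15049}\right) = -582372246 + 43594 i \sqrt{15049}$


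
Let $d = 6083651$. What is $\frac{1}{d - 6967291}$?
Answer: $- \frac{1}{883640} \approx -1.1317 \cdot 10^{-6}$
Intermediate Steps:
$\frac{1}{d - 6967291} = \frac{1}{6083651 - 6967291} = \frac{1}{-883640} = - \frac{1}{883640}$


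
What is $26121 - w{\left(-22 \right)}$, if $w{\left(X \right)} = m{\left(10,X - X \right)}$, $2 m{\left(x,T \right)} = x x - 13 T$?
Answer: $26071$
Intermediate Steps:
$m{\left(x,T \right)} = \frac{x^{2}}{2} - \frac{13 T}{2}$ ($m{\left(x,T \right)} = \frac{x x - 13 T}{2} = \frac{x^{2} - 13 T}{2} = \frac{x^{2}}{2} - \frac{13 T}{2}$)
$w{\left(X \right)} = 50$ ($w{\left(X \right)} = \frac{10^{2}}{2} - \frac{13 \left(X - X\right)}{2} = \frac{1}{2} \cdot 100 - 0 = 50 + 0 = 50$)
$26121 - w{\left(-22 \right)} = 26121 - 50 = 26071$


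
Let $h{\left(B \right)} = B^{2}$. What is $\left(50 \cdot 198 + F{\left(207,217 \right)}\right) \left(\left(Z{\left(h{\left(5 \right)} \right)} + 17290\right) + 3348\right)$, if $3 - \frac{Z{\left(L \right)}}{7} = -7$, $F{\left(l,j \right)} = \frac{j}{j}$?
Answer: $205029908$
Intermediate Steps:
$F{\left(l,j \right)} = 1$
$Z{\left(L \right)} = 70$ ($Z{\left(L \right)} = 21 - -49 = 21 + 49 = 70$)
$\left(50 \cdot 198 + F{\left(207,217 \right)}\right) \left(\left(Z{\left(h{\left(5 \right)} \right)} + 17290\right) + 3348\right) = \left(50 \cdot 198 + 1\right) \left(\left(70 + 17290\right) + 3348\right) = \left(9900 + 1\right) \left(17360 + 3348\right) = 9901 \cdot 20708 = 205029908$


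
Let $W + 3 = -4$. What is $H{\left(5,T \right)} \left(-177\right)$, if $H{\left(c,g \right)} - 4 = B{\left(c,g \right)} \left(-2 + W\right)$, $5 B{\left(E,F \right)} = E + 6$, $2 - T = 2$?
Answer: $\frac{13983}{5} \approx 2796.6$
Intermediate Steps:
$T = 0$ ($T = 2 - 2 = 0$)
$W = -7$ ($W = -3 - 4 = -7$)
$B{\left(E,F \right)} = \frac{6}{5} + \frac{E}{5}$ ($B{\left(E,F \right)} = \frac{E + 6}{5} = \frac{6 + E}{5} = \frac{6}{5} + \frac{E}{5}$)
$H{\left(c,g \right)} = - \frac{34}{5} - \frac{9 c}{5}$ ($H{\left(c,g \right)} = 4 + \left(\frac{6}{5} + \frac{c}{5}\right) \left(-2 - 7\right) = 4 + \left(\frac{6}{5} + \frac{c}{5}\right) \left(-9\right) = 4 - \left(\frac{54}{5} + \frac{9 c}{5}\right) = - \frac{34}{5} - \frac{9 c}{5}$)
$H{\left(5,T \right)} \left(-177\right) = \left(- \frac{34}{5} - 9\right) \left(-177\right) = \left(- \frac{79}{5}\right) \left(-177\right) = \frac{13983}{5}$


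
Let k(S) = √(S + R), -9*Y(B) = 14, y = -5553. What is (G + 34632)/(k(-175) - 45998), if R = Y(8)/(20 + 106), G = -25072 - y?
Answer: -28154294847/85690555250 - 136017*I*√886/42845277625 ≈ -0.32856 - 9.4495e-5*I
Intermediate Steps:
G = -19519 (G = -25072 - 1*(-5553) = -25072 + 5553 = -19519)
Y(B) = -14/9 (Y(B) = -⅑*14 = -14/9)
R = -1/81 (R = -14/(9*(20 + 106)) = -14/9/126 = -14/9*1/126 = -1/81 ≈ -0.012346)
k(S) = √(-1/81 + S) (k(S) = √(S - 1/81) = √(-1/81 + S))
(G + 34632)/(k(-175) - 45998) = (-19519 + 34632)/(√(-1 + 81*(-175))/9 - 45998) = 15113/(√(-1 - 14175)/9 - 45998) = 15113/(√(-14176)/9 - 45998) = 15113/((4*I*√886)/9 - 45998) = 15113/(4*I*√886/9 - 45998) = 15113/(-45998 + 4*I*√886/9)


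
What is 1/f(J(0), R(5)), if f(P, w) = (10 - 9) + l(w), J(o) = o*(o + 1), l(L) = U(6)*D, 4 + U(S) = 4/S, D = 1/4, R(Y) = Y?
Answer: 6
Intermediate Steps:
D = 1/4 ≈ 0.25000
U(S) = -4 + 4/S
l(L) = -5/6 (l(L) = (-4 + 4/6)*(1/4) = (-4 + 4*(1/6))*(1/4) = (-4 + 2/3)*(1/4) = -10/3*1/4 = -5/6)
J(o) = o*(1 + o)
f(P, w) = 1/6 (f(P, w) = (10 - 9) - 5/6 = 1 - 5/6 = 1/6)
1/f(J(0), R(5)) = 1/(1/6) = 6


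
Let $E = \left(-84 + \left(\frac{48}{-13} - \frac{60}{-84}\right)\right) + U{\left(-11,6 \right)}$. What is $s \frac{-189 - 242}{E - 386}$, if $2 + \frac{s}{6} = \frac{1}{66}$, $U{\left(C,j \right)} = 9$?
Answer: $- \frac{5137951}{464442} \approx -11.063$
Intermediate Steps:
$s = - \frac{131}{11}$ ($s = -12 + \frac{6}{66} = -12 + 6 \cdot \frac{1}{66} = -12 + \frac{1}{11} = - \frac{131}{11} \approx -11.909$)
$E = - \frac{7096}{91}$ ($E = \left(-84 + \left(\frac{48}{-13} - \frac{60}{-84}\right)\right) + 9 = \left(-84 + \left(48 \left(- \frac{1}{13}\right) - - \frac{5}{7}\right)\right) + 9 = \left(-84 + \left(- \frac{48}{13} + \frac{5}{7}\right)\right) + 9 = \left(-84 - \frac{271}{91}\right) + 9 = - \frac{7915}{91} + 9 = - \frac{7096}{91} \approx -77.978$)
$s \frac{-189 - 242}{E - 386} = - \frac{131 \frac{-189 - 242}{- \frac{7096}{91} - 386}}{11} = - \frac{131 \left(- \frac{431}{- \frac{42222}{91}}\right)}{11} = - \frac{131 \left(\left(-431\right) \left(- \frac{91}{42222}\right)\right)}{11} = \left(- \frac{131}{11}\right) \frac{39221}{42222} = - \frac{5137951}{464442}$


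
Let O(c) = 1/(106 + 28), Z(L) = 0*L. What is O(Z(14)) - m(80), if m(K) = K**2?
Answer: -857599/134 ≈ -6400.0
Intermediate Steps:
Z(L) = 0
O(c) = 1/134
O(Z(14)) - m(80) = 1/134 - 1*80**2 = 1/134 - 1*6400 = 1/134 - 6400 = -857599/134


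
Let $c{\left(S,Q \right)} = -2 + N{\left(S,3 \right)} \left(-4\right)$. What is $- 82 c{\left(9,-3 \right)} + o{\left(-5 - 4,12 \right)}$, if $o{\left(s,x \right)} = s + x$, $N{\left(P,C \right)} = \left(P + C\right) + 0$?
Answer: $4103$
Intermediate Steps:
$N{\left(P,C \right)} = C + P$ ($N{\left(P,C \right)} = \left(C + P\right) + 0 = C + P$)
$c{\left(S,Q \right)} = -14 - 4 S$ ($c{\left(S,Q \right)} = -2 + \left(3 + S\right) \left(-4\right) = -2 - \left(12 + 4 S\right) = -14 - 4 S$)
$- 82 c{\left(9,-3 \right)} + o{\left(-5 - 4,12 \right)} = - 82 \left(-14 - 36\right) + \left(\left(-5 - 4\right) + 12\right) = \left(-82\right) \left(-50\right) + \left(-9 + 12\right) = 4100 + 3 = 4103$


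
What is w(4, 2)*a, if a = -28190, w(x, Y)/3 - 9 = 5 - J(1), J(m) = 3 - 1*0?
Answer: -930270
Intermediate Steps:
J(m) = 3 (J(m) = 3 + 0 = 3)
w(x, Y) = 33 (w(x, Y) = 27 + 3*(5 - 1*3) = 27 + 3*(5 - 3) = 27 + 3*2 = 27 + 6 = 33)
w(4, 2)*a = 33*(-28190) = -930270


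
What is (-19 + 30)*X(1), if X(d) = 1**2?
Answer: 11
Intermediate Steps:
X(d) = 1
(-19 + 30)*X(1) = (-19 + 30)*1 = 11*1 = 11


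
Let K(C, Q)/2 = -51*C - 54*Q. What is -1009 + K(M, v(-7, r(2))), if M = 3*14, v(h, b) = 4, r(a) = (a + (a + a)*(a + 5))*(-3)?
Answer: -5725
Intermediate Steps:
r(a) = -3*a - 6*a*(5 + a) (r(a) = (a + (2*a)*(5 + a))*(-3) = (a + 2*a*(5 + a))*(-3) = -3*a - 6*a*(5 + a))
M = 42
K(C, Q) = -108*Q - 102*C (K(C, Q) = 2*(-51*C - 54*Q) = 2*(-54*Q - 51*C) = -108*Q - 102*C)
-1009 + K(M, v(-7, r(2))) = -1009 + (-108*4 - 102*42) = -1009 + (-432 - 4284) = -1009 - 4716 = -5725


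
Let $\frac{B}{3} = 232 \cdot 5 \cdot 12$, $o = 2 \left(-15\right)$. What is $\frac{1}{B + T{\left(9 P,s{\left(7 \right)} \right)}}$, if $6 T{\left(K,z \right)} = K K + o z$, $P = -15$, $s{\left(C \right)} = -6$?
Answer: $\frac{2}{89655} \approx 2.2308 \cdot 10^{-5}$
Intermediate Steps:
$o = -30$
$T{\left(K,z \right)} = - 5 z + \frac{K^{2}}{6}$ ($T{\left(K,z \right)} = \frac{K K - 30 z}{6} = \frac{K^{2} - 30 z}{6} = - 5 z + \frac{K^{2}}{6}$)
$B = 41760$ ($B = 3 \cdot 232 \cdot 5 \cdot 12 = 3 \cdot 1160 \cdot 12 = 3 \cdot 13920 = 41760$)
$\frac{1}{B + T{\left(9 P,s{\left(7 \right)} \right)}} = \frac{1}{41760 - \left(-30 - \frac{\left(9 \left(-15\right)\right)^{2}}{6}\right)} = \frac{1}{41760 + \left(30 + \frac{\left(-135\right)^{2}}{6}\right)} = \frac{1}{41760 + \left(30 + \frac{1}{6} \cdot 18225\right)} = \frac{1}{41760 + \left(30 + \frac{6075}{2}\right)} = \frac{1}{41760 + \frac{6135}{2}} = \frac{1}{\frac{89655}{2}} = \frac{2}{89655}$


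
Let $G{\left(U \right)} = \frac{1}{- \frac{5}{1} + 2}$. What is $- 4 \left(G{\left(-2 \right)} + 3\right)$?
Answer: $- \frac{32}{3} \approx -10.667$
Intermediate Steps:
$G{\left(U \right)} = - \frac{1}{3}$ ($G{\left(U \right)} = \frac{1}{\left(-5\right) 1 + 2} = \frac{1}{-5 + 2} = \frac{1}{-3} = - \frac{1}{3}$)
$- 4 \left(G{\left(-2 \right)} + 3\right) = - 4 \left(- \frac{1}{3} + 3\right) = \left(-4\right) \frac{8}{3} = - \frac{32}{3}$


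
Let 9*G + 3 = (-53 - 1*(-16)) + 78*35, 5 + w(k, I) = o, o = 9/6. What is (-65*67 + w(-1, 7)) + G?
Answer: -73073/18 ≈ -4059.6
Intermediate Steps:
o = 3/2 (o = 9*(1/6) = 3/2 ≈ 1.5000)
w(k, I) = -7/2 (w(k, I) = -5 + 3/2 = -7/2)
G = 2690/9 (G = -1/3 + ((-53 - 1*(-16)) + 78*35)/9 = -1/3 + ((-53 + 16) + 2730)/9 = -1/3 + (-37 + 2730)/9 = -1/3 + (1/9)*2693 = -1/3 + 2693/9 = 2690/9 ≈ 298.89)
(-65*67 + w(-1, 7)) + G = (-65*67 - 7/2) + 2690/9 = (-4355 - 7/2) + 2690/9 = -8717/2 + 2690/9 = -73073/18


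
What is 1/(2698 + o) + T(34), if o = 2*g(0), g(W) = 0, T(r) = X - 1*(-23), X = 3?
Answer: 70149/2698 ≈ 26.000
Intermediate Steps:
T(r) = 26 (T(r) = 3 - 1*(-23) = 3 + 23 = 26)
o = 0 (o = 2*0 = 0)
1/(2698 + o) + T(34) = 1/(2698 + 0) + 26 = 1/2698 + 26 = 70149/2698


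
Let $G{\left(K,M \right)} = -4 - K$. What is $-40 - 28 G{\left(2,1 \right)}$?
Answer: $128$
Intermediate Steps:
$-40 - 28 G{\left(2,1 \right)} = -40 - 28 \left(-4 - 2\right) = -40 - -168 = -40 + 168 = 128$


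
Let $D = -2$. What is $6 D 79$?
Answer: $-948$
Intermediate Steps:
$6 D 79 = 6 \left(-2\right) 79 = \left(-12\right) 79 = -948$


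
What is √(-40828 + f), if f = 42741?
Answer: √1913 ≈ 43.738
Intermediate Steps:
√(-40828 + f) = √(-40828 + 42741) = √1913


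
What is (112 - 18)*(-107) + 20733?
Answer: 10675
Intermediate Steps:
(112 - 18)*(-107) + 20733 = 94*(-107) + 20733 = -10058 + 20733 = 10675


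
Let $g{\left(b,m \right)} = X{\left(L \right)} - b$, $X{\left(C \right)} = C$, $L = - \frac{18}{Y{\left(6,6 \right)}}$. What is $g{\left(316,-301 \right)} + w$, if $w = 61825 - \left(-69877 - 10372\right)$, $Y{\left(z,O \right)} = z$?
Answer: $141755$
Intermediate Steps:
$L = -3$ ($L = - \frac{18}{6} = \left(-18\right) \frac{1}{6} = -3$)
$g{\left(b,m \right)} = -3 - b$
$w = 142074$ ($w = 61825 - -80249 = 61825 + 80249 = 142074$)
$g{\left(316,-301 \right)} + w = \left(-3 - 316\right) + 142074 = -319 + 142074 = 141755$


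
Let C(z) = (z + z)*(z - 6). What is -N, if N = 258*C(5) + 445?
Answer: 2135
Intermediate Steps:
C(z) = 2*z*(-6 + z) (C(z) = (2*z)*(-6 + z) = 2*z*(-6 + z))
N = -2135 (N = 258*(2*5*(-6 + 5)) + 445 = 258*(2*5*(-1)) + 445 = 258*(-10) + 445 = -2580 + 445 = -2135)
-N = -1*(-2135) = 2135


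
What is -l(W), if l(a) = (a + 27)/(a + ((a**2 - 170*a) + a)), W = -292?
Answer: 53/26864 ≈ 0.0019729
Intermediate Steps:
l(a) = (27 + a)/(a**2 - 168*a) (l(a) = (27 + a)/(a + (a**2 - 169*a)) = (27 + a)/(a**2 - 168*a))
-l(W) = -(27 - 292)/((-292)*(-168 - 292)) = -(-1)*(-265)/(292*(-460)) = -(-1)*(-1)*(-265)/(292*460) = -1*(-53/26864) = 53/26864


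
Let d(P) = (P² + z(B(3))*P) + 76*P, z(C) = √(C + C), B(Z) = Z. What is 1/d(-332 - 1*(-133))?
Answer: 41/1003159 + √6/3009477 ≈ 4.1685e-5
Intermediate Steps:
z(C) = √2*√C (z(C) = √(2*C) = √2*√C)
d(P) = P² + 76*P + P*√6 (d(P) = (P² + (√2*√3)*P) + 76*P = (P² + √6*P) + 76*P = (P² + P*√6) + 76*P = P² + 76*P + P*√6)
1/d(-332 - 1*(-133)) = 1/((-332 - 1*(-133))*(76 + (-332 - 1*(-133)) + √6)) = 1/((-332 + 133)*(76 + (-332 + 133) + √6)) = 1/(-199*(76 - 199 + √6)) = 1/(-199*(-123 + √6)) = 1/(24477 - 199*√6)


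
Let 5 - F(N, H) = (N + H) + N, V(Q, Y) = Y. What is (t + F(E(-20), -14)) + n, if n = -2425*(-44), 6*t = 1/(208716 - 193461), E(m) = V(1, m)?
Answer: 9771651271/91530 ≈ 1.0676e+5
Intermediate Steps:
E(m) = m
t = 1/91530 (t = 1/(6*(208716 - 193461)) = (⅙)/15255 = (⅙)*(1/15255) = 1/91530 ≈ 1.0925e-5)
n = 106700
F(N, H) = 5 - H - 2*N (F(N, H) = 5 - ((N + H) + N) = 5 - ((H + N) + N) = 5 - (H + 2*N) = 5 + (-H - 2*N) = 5 - H - 2*N)
(t + F(E(-20), -14)) + n = (1/91530 + (5 - 1*(-14) - 2*(-20))) + 106700 = (1/91530 + (5 + 14 + 40)) + 106700 = (1/91530 + 59) + 106700 = 5400271/91530 + 106700 = 9771651271/91530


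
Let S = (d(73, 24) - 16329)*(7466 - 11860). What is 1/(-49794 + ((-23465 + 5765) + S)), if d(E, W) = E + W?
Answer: 1/71255914 ≈ 1.4034e-8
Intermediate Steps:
S = 71323408 (S = ((73 + 24) - 16329)*(7466 - 11860) = (97 - 16329)*(-4394) = -16232*(-4394) = 71323408)
1/(-49794 + ((-23465 + 5765) + S)) = 1/(-49794 + ((-23465 + 5765) + 71323408)) = 1/(-49794 + (-17700 + 71323408)) = 1/(-49794 + 71305708) = 1/71255914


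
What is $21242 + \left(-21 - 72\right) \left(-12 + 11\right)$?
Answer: $21335$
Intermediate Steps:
$21242 + \left(-21 - 72\right) \left(-12 + 11\right) = 21242 - -93 = 21242 + 93 = 21335$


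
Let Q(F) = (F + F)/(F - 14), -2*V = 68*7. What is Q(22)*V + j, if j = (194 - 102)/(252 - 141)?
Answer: -145207/111 ≈ -1308.2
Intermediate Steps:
V = -238 (V = -34*7 = -½*476 = -238)
j = 92/111 ≈ 0.82883
Q(F) = 2*F/(-14 + F) (Q(F) = (2*F)/(-14 + F) = 2*F/(-14 + F))
Q(22)*V + j = (2*22/(-14 + 22))*(-238) + 92/111 = (2*22/8)*(-238) + 92/111 = (2*22*(⅛))*(-238) + 92/111 = (11/2)*(-238) + 92/111 = -1309 + 92/111 = -145207/111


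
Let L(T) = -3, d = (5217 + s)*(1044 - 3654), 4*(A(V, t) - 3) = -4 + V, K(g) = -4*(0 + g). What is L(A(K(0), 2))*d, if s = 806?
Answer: 47160090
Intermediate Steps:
K(g) = -4*g
A(V, t) = 2 + V/4 (A(V, t) = 3 + (-4 + V)/4 = 3 + (-1 + V/4) = 2 + V/4)
d = -15720030 (d = (5217 + 806)*(1044 - 3654) = 6023*(-2610) = -15720030)
L(A(K(0), 2))*d = -3*(-15720030) = 47160090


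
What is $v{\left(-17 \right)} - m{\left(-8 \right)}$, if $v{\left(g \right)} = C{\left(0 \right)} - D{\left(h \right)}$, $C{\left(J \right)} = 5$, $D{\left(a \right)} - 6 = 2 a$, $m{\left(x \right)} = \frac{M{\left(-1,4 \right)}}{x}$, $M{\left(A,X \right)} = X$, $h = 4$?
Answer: $- \frac{17}{2} \approx -8.5$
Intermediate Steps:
$m{\left(x \right)} = \frac{4}{x}$
$D{\left(a \right)} = 6 + 2 a$
$v{\left(g \right)} = -9$ ($v{\left(g \right)} = 5 - \left(6 + 2 \cdot 4\right) = 5 - \left(6 + 8\right) = 5 - 14 = -9$)
$v{\left(-17 \right)} - m{\left(-8 \right)} = -9 - \frac{4}{-8} = -9 - 4 \left(- \frac{1}{8}\right) = -9 - - \frac{1}{2} = -9 + \frac{1}{2} = - \frac{17}{2}$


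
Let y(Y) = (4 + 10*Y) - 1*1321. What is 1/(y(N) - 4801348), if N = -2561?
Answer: -1/4828275 ≈ -2.0711e-7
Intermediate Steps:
y(Y) = -1317 + 10*Y (y(Y) = (4 + 10*Y) - 1321 = -1317 + 10*Y)
1/(y(N) - 4801348) = 1/((-1317 + 10*(-2561)) - 4801348) = 1/((-1317 - 25610) - 4801348) = 1/(-26927 - 4801348) = 1/(-4828275) = -1/4828275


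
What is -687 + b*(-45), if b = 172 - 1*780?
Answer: 26673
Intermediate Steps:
b = -608 (b = 172 - 780 = -608)
-687 + b*(-45) = -687 - 608*(-45) = -687 + 27360 = 26673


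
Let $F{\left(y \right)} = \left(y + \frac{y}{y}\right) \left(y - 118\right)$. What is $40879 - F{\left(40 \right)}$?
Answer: $44077$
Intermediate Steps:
$F{\left(y \right)} = \left(1 + y\right) \left(-118 + y\right)$ ($F{\left(y \right)} = \left(y + 1\right) \left(-118 + y\right) = \left(1 + y\right) \left(-118 + y\right)$)
$40879 - F{\left(40 \right)} = 40879 - \left(-118 + 40^{2} - 4680\right) = 40879 - \left(-118 + 1600 - 4680\right) = 40879 - -3198 = 40879 + 3198 = 44077$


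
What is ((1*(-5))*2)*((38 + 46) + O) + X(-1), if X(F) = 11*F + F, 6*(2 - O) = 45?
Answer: -797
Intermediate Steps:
O = -11/2 (O = 2 - ⅙*45 = 2 - 15/2 = -11/2 ≈ -5.5000)
X(F) = 12*F
((1*(-5))*2)*((38 + 46) + O) + X(-1) = ((1*(-5))*2)*((38 + 46) - 11/2) + 12*(-1) = (-5*2)*(84 - 11/2) - 12 = -10*157/2 - 12 = -785 - 12 = -797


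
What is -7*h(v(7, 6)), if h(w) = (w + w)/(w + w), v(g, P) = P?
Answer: -7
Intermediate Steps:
h(w) = 1 (h(w) = (2*w)/((2*w)) = (2*w)*(1/(2*w)) = 1)
-7*h(v(7, 6)) = -7*1 = -7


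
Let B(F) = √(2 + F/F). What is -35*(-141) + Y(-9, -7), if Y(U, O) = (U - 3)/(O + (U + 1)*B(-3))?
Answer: 705621/143 + 96*√3/143 ≈ 4935.6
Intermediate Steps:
B(F) = √3 (B(F) = √(2 + 1) = √3)
Y(U, O) = (-3 + U)/(O + √3*(1 + U)) (Y(U, O) = (U - 3)/(O + (U + 1)*√3) = (-3 + U)/(O + (1 + U)*√3) = (-3 + U)/(O + √3*(1 + U)))
-35*(-141) + Y(-9, -7) = -35*(-141) + (-3 - 9)/(-7 + √3 - 9*√3) = 4935 - 12/(-7 - 8*√3)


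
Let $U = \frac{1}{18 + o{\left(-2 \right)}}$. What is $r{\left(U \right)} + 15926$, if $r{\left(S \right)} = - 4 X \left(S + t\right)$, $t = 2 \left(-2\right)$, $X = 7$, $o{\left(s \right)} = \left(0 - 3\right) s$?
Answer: $\frac{96221}{6} \approx 16037.0$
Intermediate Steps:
$o{\left(s \right)} = - 3 s$
$U = \frac{1}{24}$ ($U = \frac{1}{18 - -6} = \frac{1}{18 + 6} = \frac{1}{24} \approx 0.041667$)
$t = -4$
$r{\left(S \right)} = 112 - 28 S$ ($r{\left(S \right)} = \left(-4\right) 7 \left(S - 4\right) = - 28 \left(-4 + S\right) = 112 - 28 S$)
$r{\left(U \right)} + 15926 = \left(112 - \frac{7}{6}\right) + 15926 = \frac{665}{6} + 15926 = \frac{96221}{6}$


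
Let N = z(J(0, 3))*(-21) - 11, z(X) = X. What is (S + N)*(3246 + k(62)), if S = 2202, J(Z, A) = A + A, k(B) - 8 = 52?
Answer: 6826890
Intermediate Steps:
k(B) = 60 (k(B) = 8 + 52 = 60)
J(Z, A) = 2*A
N = -137 (N = (2*3)*(-21) - 11 = 6*(-21) - 11 = -126 - 11 = -137)
(S + N)*(3246 + k(62)) = (2202 - 137)*(3246 + 60) = 2065*3306 = 6826890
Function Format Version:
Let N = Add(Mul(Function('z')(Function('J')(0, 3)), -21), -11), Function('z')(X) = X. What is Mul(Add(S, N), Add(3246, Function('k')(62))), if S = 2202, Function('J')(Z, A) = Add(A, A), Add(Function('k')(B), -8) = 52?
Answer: 6826890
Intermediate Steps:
Function('k')(B) = 60 (Function('k')(B) = Add(8, 52) = 60)
Function('J')(Z, A) = Mul(2, A)
N = -137 (N = Add(Mul(Mul(2, 3), -21), -11) = Add(Mul(6, -21), -11) = Add(-126, -11) = -137)
Mul(Add(S, N), Add(3246, Function('k')(62))) = Mul(Add(2202, -137), Add(3246, 60)) = Mul(2065, 3306) = 6826890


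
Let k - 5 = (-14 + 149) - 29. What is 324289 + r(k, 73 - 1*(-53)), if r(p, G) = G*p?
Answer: 338275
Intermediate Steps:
k = 111 (k = 5 + ((-14 + 149) - 29) = 5 + (135 - 29) = 5 + 106 = 111)
324289 + r(k, 73 - 1*(-53)) = 324289 + (73 - 1*(-53))*111 = 324289 + (73 + 53)*111 = 324289 + 126*111 = 324289 + 13986 = 338275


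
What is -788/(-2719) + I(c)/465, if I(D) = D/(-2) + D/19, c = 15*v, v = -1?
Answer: 974487/3202982 ≈ 0.30424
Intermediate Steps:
c = -15 (c = 15*(-1) = -15)
I(D) = -17*D/38 (I(D) = D*(-1/2) + D*(1/19) = -D/2 + D/19 = -17*D/38)
-788/(-2719) + I(c)/465 = -788/(-2719) - 17/38*(-15)/465 = -788*(-1/2719) + (255/38)*(1/465) = 788/2719 + 17/1178 = 974487/3202982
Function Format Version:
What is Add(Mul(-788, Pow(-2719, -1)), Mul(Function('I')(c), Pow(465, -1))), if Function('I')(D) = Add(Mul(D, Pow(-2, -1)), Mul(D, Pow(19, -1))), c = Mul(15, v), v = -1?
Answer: Rational(974487, 3202982) ≈ 0.30424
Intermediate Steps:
c = -15 (c = Mul(15, -1) = -15)
Function('I')(D) = Mul(Rational(-17, 38), D) (Function('I')(D) = Add(Mul(D, Rational(-1, 2)), Mul(D, Rational(1, 19))) = Add(Mul(Rational(-1, 2), D), Mul(Rational(1, 19), D)) = Mul(Rational(-17, 38), D))
Add(Mul(-788, Pow(-2719, -1)), Mul(Function('I')(c), Pow(465, -1))) = Add(Mul(-788, Pow(-2719, -1)), Mul(Mul(Rational(-17, 38), -15), Pow(465, -1))) = Add(Mul(-788, Rational(-1, 2719)), Mul(Rational(255, 38), Rational(1, 465))) = Add(Rational(788, 2719), Rational(17, 1178)) = Rational(974487, 3202982)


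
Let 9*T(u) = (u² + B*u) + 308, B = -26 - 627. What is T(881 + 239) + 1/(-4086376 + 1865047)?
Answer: 387509363161/6663987 ≈ 58150.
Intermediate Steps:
B = -653
T(u) = 308/9 - 653*u/9 + u²/9 (T(u) = ((u² - 653*u) + 308)/9 = (308 + u² - 653*u)/9 = 308/9 - 653*u/9 + u²/9)
T(881 + 239) + 1/(-4086376 + 1865047) = (308/9 - 653*(881 + 239)/9 + (881 + 239)²/9) + 1/(-4086376 + 1865047) = (308/9 - 653/9*1120 + (⅑)*1120²) + 1/(-2221329) = (308/9 - 731360/9 + (⅑)*1254400) - 1/2221329 = (308/9 - 731360/9 + 1254400/9) - 1/2221329 = 523348/9 - 1/2221329 = 387509363161/6663987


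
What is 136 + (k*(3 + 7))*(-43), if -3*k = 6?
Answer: 996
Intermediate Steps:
k = -2 (k = -⅓*6 = -2)
136 + (k*(3 + 7))*(-43) = 136 - 2*(3 + 7)*(-43) = 136 - 2*10*(-43) = 136 - 20*(-43) = 136 + 860 = 996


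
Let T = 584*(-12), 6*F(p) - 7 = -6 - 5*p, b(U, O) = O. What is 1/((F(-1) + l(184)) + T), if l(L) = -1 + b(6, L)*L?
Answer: 1/26848 ≈ 3.7247e-5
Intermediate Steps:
F(p) = ⅙ - 5*p/6 (F(p) = 7/6 + (-6 - 5*p)/6 = 7/6 + (-1 - 5*p/6) = ⅙ - 5*p/6)
l(L) = -1 + L² (l(L) = -1 + L*L = -1 + L²)
T = -7008
1/((F(-1) + l(184)) + T) = 1/(((⅙ - ⅚*(-1)) + (-1 + 184²)) - 7008) = 1/(((⅙ + ⅚) + (-1 + 33856)) - 7008) = 1/((1 + 33855) - 7008) = 1/(33856 - 7008) = 1/26848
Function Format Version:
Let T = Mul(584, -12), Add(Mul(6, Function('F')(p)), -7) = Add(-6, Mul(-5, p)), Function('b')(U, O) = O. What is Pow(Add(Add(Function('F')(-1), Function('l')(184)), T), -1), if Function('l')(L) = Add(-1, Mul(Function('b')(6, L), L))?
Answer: Rational(1, 26848) ≈ 3.7247e-5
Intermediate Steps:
Function('F')(p) = Add(Rational(1, 6), Mul(Rational(-5, 6), p)) (Function('F')(p) = Add(Rational(7, 6), Mul(Rational(1, 6), Add(-6, Mul(-5, p)))) = Add(Rational(7, 6), Add(-1, Mul(Rational(-5, 6), p))) = Add(Rational(1, 6), Mul(Rational(-5, 6), p)))
Function('l')(L) = Add(-1, Pow(L, 2)) (Function('l')(L) = Add(-1, Mul(L, L)) = Add(-1, Pow(L, 2)))
T = -7008
Pow(Add(Add(Function('F')(-1), Function('l')(184)), T), -1) = Pow(Add(Add(Add(Rational(1, 6), Mul(Rational(-5, 6), -1)), Add(-1, Pow(184, 2))), -7008), -1) = Pow(Add(Add(Add(Rational(1, 6), Rational(5, 6)), Add(-1, 33856)), -7008), -1) = Pow(Add(Add(1, 33855), -7008), -1) = Pow(Add(33856, -7008), -1) = Pow(26848, -1) = Rational(1, 26848)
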